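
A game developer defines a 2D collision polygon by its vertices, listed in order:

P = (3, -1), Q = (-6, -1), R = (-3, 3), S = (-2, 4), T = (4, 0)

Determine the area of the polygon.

28

Apply the shoelace formula: 2A = Σ (x_i·y_{i+1} − x_{i+1}·y_i), indices taken mod 5.
P→Q: (3)(-1) − (-6)(-1) = -9
Q→R: (-6)(3) − (-3)(-1) = -21
R→S: (-3)(4) − (-2)(3) = -6
S→T: (-2)(0) − (4)(4) = -16
T→P: (4)(-1) − (3)(0) = -4
Σ = -56
Area = |Σ|/2 = 28.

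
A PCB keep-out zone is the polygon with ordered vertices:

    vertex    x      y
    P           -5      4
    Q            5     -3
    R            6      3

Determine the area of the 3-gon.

P→Q: (-5)(-3) − (5)(4) = -5
Q→R: (5)(3) − (6)(-3) = 33
R→P: (6)(4) − (-5)(3) = 39
Σ = 67
Area = |Σ|/2 = 33.5.

33.5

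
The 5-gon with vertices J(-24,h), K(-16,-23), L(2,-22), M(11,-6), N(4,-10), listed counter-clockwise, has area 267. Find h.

-16

Write out the shoelace sum; only the two edges meeting at J involve h:
2·Area = [(4·h − (-24)·(-10)) + ((-24)·(-23) − (-16)·h)] + 542
       = 20·h + 854 = 534
⇒ h = -16.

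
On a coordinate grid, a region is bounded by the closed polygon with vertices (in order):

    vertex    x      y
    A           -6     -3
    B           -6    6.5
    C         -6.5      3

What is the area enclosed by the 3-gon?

2.375

A→B: (-6)(6.5) − (-6)(-3) = -57
B→C: (-6)(3) − (-6.5)(6.5) = 24.25
C→A: (-6.5)(-3) − (-6)(3) = 37.5
Σ = 4.75
Area = |Σ|/2 = 2.375.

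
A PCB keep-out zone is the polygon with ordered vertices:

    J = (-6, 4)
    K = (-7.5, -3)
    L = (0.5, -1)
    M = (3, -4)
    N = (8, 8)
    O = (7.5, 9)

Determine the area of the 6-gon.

105

Apply the surveyor's formula: 2A = Σ (x_i·y_{i+1} − x_{i+1}·y_i), indices taken mod 6.
Cross-terms: 48, 9, 1, 56, 12, 84  ⇒  Σ = 210
Area = |Σ|/2 = 105.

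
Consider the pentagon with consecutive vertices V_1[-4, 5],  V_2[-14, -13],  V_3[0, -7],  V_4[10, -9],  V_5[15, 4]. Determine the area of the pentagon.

Apply Gauss's area formula: 2A = Σ (x_i·y_{i+1} − x_{i+1}·y_i), indices taken mod 5.
Cross-terms: 122, 98, 70, 175, 91  ⇒  Σ = 556
Area = |Σ|/2 = 278.

278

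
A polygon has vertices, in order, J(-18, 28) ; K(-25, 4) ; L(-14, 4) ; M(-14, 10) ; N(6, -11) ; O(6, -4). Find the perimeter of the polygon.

118

|JK| = √((-7)² + (-24)²) = √625 = 25
|KL| = √((11)² + (0)²) = √121 = 11
|LM| = √((0)² + (6)²) = √36 = 6
|MN| = √((20)² + (-21)²) = √841 = 29
|NO| = √((0)² + (7)²) = √49 = 7
|OJ| = √((-24)² + (32)²) = √1600 = 40
Perimeter = 25 + 11 + 6 + 29 + 7 + 40 = 118.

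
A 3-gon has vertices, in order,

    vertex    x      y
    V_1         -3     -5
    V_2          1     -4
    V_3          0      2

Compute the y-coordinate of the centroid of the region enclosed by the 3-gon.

Apply the shoelace formula. First the cross-terms c_i = x_i·y_{i+1} − x_{i+1}·y_i:
  17, 2, 6  ⇒  2A = 25, A = 12.5.
Then Σ (y_i + y_{i+1})·c_i = -175, so ȳ = -175 / (6·12.5) = -7/3.

-7/3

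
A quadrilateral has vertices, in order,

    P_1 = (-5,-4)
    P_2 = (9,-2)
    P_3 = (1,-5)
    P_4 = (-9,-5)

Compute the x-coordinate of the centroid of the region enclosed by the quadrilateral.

Apply the shoelace formula. First the cross-terms c_i = x_i·y_{i+1} − x_{i+1}·y_i:
  46, -43, -50, 11  ⇒  2A = -36, A = -18.
Then Σ (x_i + x_{i+1})·c_i = 0, so x̄ = 0 / (6·(-18)) = 0.

0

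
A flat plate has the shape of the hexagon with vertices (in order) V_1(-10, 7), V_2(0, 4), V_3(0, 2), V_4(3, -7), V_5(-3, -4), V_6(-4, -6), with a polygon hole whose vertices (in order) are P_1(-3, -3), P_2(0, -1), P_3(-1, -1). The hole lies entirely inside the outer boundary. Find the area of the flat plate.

81.5

Outer boundary:
Apply the shoelace formula: 2A = Σ (x_i·y_{i+1} − x_{i+1}·y_i), indices taken mod 6.
V_1→V_2: (-10)(4) − (0)(7) = -40
V_2→V_3: (0)(2) − (0)(4) = 0
V_3→V_4: (0)(-7) − (3)(2) = -6
V_4→V_5: (3)(-4) − (-3)(-7) = -33
V_5→V_6: (-3)(-6) − (-4)(-4) = 2
V_6→V_1: (-4)(7) − (-10)(-6) = -88
Σ = -165
Area = |Σ|/2 = 82.5.
Hole:
Apply the shoelace formula: 2A = Σ (x_i·y_{i+1} − x_{i+1}·y_i), indices taken mod 3.
Σ = (3) + (-1) + (0) = 2
Area = |Σ|/2 = 1.
Net area = 82.5 − 1 = 81.5.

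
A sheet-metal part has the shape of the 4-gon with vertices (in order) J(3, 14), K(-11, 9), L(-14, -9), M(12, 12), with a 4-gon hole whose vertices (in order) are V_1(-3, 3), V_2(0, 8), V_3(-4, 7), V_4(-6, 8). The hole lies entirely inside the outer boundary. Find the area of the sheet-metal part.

Outer boundary:
Σ = (181) + (225) + (-60) + (132) = 478
Area = |Σ|/2 = 239.
Hole:
Apply the surveyor's formula: 2A = Σ (x_i·y_{i+1} − x_{i+1}·y_i), indices taken mod 4.
Cross-terms: -24, 32, 10, 6  ⇒  Σ = 24
Area = |Σ|/2 = 12.
Net area = 239 − 12 = 227.

227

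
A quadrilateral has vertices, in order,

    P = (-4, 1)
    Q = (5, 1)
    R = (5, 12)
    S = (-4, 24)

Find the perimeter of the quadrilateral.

|PQ| = √((9)² + (0)²) = √81 = 9
|QR| = √((0)² + (11)²) = √121 = 11
|RS| = √((-9)² + (12)²) = √225 = 15
|SP| = √((0)² + (-23)²) = √529 = 23
Perimeter = 9 + 11 + 15 + 23 = 58.

58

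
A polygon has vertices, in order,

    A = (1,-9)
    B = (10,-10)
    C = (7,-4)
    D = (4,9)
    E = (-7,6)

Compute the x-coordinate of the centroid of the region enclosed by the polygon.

Apply the surveyor's formula. First the cross-terms c_i = x_i·y_{i+1} − x_{i+1}·y_i:
  80, 30, 79, 87, 57  ⇒  2A = 333, A = 166.5.
Then Σ (x_i + x_{i+1})·c_i = 1656, so x̄ = 1656 / (6·166.5) = 184/111.

184/111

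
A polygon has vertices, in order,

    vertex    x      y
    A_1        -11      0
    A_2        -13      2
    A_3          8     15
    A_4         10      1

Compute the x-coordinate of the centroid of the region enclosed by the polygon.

Apply the shoelace formula. First the cross-terms c_i = x_i·y_{i+1} − x_{i+1}·y_i:
  -22, -211, -142, 11  ⇒  2A = -364, A = -182.
Then Σ (x_i + x_{i+1})·c_i = -984, so x̄ = -984 / (6·(-182)) = 82/91.

82/91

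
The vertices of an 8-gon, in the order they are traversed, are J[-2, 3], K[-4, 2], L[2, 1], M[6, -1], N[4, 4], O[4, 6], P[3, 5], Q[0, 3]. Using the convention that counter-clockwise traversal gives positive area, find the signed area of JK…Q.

22.5

Σ = (8) + (-8) + (-8) + (28) + (8) + (2) + (9) + (6) = 45
Signed area = Σ/2 = 22.5 (positive ⇒ counter-clockwise traversal).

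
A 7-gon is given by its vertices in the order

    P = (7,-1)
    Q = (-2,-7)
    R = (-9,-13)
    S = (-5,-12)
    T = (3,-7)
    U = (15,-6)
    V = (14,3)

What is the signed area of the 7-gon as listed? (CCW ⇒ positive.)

103.5

Σ = (-51) + (-37) + (43) + (71) + (87) + (129) + (-35) = 207
Signed area = Σ/2 = 103.5 (positive ⇒ counter-clockwise traversal).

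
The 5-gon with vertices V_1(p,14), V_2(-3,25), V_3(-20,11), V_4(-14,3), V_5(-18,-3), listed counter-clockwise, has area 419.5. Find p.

Write out the shoelace sum; only the two edges meeting at V_1 involve p:
2·Area = [((-18)·14 − p·(-3)) + (p·25 − (-3)·14)] + 657
       = 28·p + 447 = 839
⇒ p = 14.

14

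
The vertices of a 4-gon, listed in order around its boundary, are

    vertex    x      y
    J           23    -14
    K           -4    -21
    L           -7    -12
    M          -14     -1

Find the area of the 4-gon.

Apply Gauss's area formula: 2A = Σ (x_i·y_{i+1} − x_{i+1}·y_i), indices taken mod 4.
Cross-terms: -539, -99, -161, 219  ⇒  Σ = -580
Area = |Σ|/2 = 290.

290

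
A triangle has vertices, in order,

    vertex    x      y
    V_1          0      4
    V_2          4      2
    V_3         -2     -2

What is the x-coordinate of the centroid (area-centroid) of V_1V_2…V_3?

2/3

Apply Gauss's area formula. First the cross-terms c_i = x_i·y_{i+1} − x_{i+1}·y_i:
  -16, -4, -8  ⇒  2A = -28, A = -14.
Then Σ (x_i + x_{i+1})·c_i = -56, so x̄ = -56 / (6·(-14)) = 2/3.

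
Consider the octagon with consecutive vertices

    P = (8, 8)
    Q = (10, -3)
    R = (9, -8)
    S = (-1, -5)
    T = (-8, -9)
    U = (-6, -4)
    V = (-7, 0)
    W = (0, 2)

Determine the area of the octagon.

160.5

Apply Gauss's area formula: 2A = Σ (x_i·y_{i+1} − x_{i+1}·y_i), indices taken mod 8.
P→Q: (8)(-3) − (10)(8) = -104
Q→R: (10)(-8) − (9)(-3) = -53
R→S: (9)(-5) − (-1)(-8) = -53
S→T: (-1)(-9) − (-8)(-5) = -31
T→U: (-8)(-4) − (-6)(-9) = -22
U→V: (-6)(0) − (-7)(-4) = -28
V→W: (-7)(2) − (0)(0) = -14
W→P: (0)(8) − (8)(2) = -16
Σ = -321
Area = |Σ|/2 = 160.5.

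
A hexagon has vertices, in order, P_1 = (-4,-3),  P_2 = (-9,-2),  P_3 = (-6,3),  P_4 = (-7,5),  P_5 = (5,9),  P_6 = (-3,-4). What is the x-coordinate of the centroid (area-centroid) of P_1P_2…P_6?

-396/155

Apply Gauss's area formula. First the cross-terms c_i = x_i·y_{i+1} − x_{i+1}·y_i:
  -19, -39, -9, -88, 7, -7  ⇒  2A = -155, A = -77.5.
Then Σ (x_i + x_{i+1})·c_i = 1188, so x̄ = 1188 / (6·(-77.5)) = -396/155.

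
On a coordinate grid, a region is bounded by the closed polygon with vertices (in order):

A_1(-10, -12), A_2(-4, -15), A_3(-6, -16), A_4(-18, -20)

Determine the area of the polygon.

38

Σ = (102) + (-26) + (-168) + (16) = -76
Area = |Σ|/2 = 38.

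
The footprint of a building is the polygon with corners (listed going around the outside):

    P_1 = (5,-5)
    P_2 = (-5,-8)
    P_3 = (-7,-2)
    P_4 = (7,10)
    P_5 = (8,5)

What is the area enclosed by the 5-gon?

Cross-terms: -65, -46, -56, -45, -65  ⇒  Σ = -277
Area = |Σ|/2 = 138.5.

138.5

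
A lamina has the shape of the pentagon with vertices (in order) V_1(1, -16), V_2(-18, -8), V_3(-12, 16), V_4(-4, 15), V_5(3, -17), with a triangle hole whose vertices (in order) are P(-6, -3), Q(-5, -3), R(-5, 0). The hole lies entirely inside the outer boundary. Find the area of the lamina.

Outer boundary:
Σ = (-296) + (-384) + (-116) + (23) + (-31) = -804
Area = |Σ|/2 = 402.
Hole:
P→Q: (-6)(-3) − (-5)(-3) = 3
Q→R: (-5)(0) − (-5)(-3) = -15
R→P: (-5)(-3) − (-6)(0) = 15
Σ = 3
Area = |Σ|/2 = 1.5.
Net area = 402 − 1.5 = 400.5.

400.5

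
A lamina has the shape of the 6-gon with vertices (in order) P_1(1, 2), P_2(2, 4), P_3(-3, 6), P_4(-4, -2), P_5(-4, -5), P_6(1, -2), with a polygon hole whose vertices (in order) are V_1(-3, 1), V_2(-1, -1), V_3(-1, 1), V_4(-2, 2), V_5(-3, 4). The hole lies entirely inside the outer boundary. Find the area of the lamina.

37

Outer boundary:
Apply the surveyor's formula: 2A = Σ (x_i·y_{i+1} − x_{i+1}·y_i), indices taken mod 6.
P_1→P_2: (1)(4) − (2)(2) = 0
P_2→P_3: (2)(6) − (-3)(4) = 24
P_3→P_4: (-3)(-2) − (-4)(6) = 30
P_4→P_5: (-4)(-5) − (-4)(-2) = 12
P_5→P_6: (-4)(-2) − (1)(-5) = 13
P_6→P_1: (1)(2) − (1)(-2) = 4
Σ = 83
Area = |Σ|/2 = 41.5.
Hole:
Apply Gauss's area formula: 2A = Σ (x_i·y_{i+1} − x_{i+1}·y_i), indices taken mod 5.
Cross-terms: 4, -2, 0, -2, 9  ⇒  Σ = 9
Area = |Σ|/2 = 4.5.
Net area = 41.5 − 4.5 = 37.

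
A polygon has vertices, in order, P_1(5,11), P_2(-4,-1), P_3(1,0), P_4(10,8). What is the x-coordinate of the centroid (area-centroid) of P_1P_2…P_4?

Apply the shoelace (surveyor's) formula. First the cross-terms c_i = x_i·y_{i+1} − x_{i+1}·y_i:
  39, 1, 8, 70  ⇒  2A = 118, A = 59.
Then Σ (x_i + x_{i+1})·c_i = 1174, so x̄ = 1174 / (6·59) = 587/177.

587/177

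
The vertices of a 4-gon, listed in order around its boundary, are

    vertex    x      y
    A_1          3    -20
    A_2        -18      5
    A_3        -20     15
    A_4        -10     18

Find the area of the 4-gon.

289.5

Apply the surveyor's formula: 2A = Σ (x_i·y_{i+1} − x_{i+1}·y_i), indices taken mod 4.
A_1→A_2: (3)(5) − (-18)(-20) = -345
A_2→A_3: (-18)(15) − (-20)(5) = -170
A_3→A_4: (-20)(18) − (-10)(15) = -210
A_4→A_1: (-10)(-20) − (3)(18) = 146
Σ = -579
Area = |Σ|/2 = 289.5.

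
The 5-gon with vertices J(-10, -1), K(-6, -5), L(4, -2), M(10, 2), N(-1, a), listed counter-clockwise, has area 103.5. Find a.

5

The doubled signed area Σ (x_i y_{i+1} − x_{i+1} y_i) is linear in a.
With a=0 it equals 107; the coefficient of a is 20 (from the two edges through N).
So 20·a + 107 = 2·103.5 = 207 ⇒ a = 5.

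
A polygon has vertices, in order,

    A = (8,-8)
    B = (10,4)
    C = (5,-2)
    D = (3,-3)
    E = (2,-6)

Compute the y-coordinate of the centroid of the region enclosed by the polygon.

-823/249

Apply Gauss's area formula. First the cross-terms c_i = x_i·y_{i+1} − x_{i+1}·y_i:
  112, -40, -9, -12, 32  ⇒  2A = 83, A = 41.5.
Then Σ (y_i + y_{i+1})·c_i = -823, so ȳ = -823 / (6·41.5) = -823/249.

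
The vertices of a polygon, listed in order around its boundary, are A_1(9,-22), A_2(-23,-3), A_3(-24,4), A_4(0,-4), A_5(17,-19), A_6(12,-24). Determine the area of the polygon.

380.5

Apply the surveyor's formula: 2A = Σ (x_i·y_{i+1} − x_{i+1}·y_i), indices taken mod 6.
Σ = (-533) + (-164) + (96) + (68) + (-180) + (-48) = -761
Area = |Σ|/2 = 380.5.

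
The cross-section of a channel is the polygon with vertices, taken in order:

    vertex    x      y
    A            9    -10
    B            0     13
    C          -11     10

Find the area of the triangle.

140

Apply the surveyor's formula: 2A = Σ (x_i·y_{i+1} − x_{i+1}·y_i), indices taken mod 3.
Σ = (117) + (143) + (20) = 280
Area = |Σ|/2 = 140.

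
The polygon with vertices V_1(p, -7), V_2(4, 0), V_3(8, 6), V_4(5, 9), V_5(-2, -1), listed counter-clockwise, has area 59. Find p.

The doubled signed area Σ (x_i y_{i+1} − x_{i+1} y_i) is linear in p.
With p=0 it equals 121; the coefficient of p is 1 (from the two edges through V_1).
So 1·p + 121 = 2·59 = 118 ⇒ p = -3.

-3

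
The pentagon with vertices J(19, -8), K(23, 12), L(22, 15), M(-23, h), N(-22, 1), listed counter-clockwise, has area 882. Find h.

The doubled signed area Σ (x_i y_{i+1} − x_{i+1} y_i) is linear in h.
With h=0 it equals 972; the coefficient of h is 44 (from the two edges through M).
So 44·h + 972 = 2·882 = 1764 ⇒ h = 18.

18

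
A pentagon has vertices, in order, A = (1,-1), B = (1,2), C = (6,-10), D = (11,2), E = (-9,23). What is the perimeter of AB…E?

|AB| = √((0)² + (3)²) = √9 = 3
|BC| = √((5)² + (-12)²) = √169 = 13
|CD| = √((5)² + (12)²) = √169 = 13
|DE| = √((-20)² + (21)²) = √841 = 29
|EA| = √((10)² + (-24)²) = √676 = 26
Perimeter = 3 + 13 + 13 + 29 + 26 = 84.

84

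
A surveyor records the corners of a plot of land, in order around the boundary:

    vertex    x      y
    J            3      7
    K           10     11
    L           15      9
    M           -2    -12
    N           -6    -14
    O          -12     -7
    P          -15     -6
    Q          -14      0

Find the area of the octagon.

329.5

Apply the surveyor's formula: 2A = Σ (x_i·y_{i+1} − x_{i+1}·y_i), indices taken mod 8.
Σ = (-37) + (-75) + (-162) + (-44) + (-126) + (-33) + (-84) + (-98) = -659
Area = |Σ|/2 = 329.5.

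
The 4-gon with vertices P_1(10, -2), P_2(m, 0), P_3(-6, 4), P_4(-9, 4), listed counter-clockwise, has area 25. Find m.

10

The doubled signed area Σ (x_i y_{i+1} − x_{i+1} y_i) is linear in m.
With m=0 it equals -10; the coefficient of m is 6 (from the two edges through P_2).
So 6·m + -10 = 2·25 = 50 ⇒ m = 10.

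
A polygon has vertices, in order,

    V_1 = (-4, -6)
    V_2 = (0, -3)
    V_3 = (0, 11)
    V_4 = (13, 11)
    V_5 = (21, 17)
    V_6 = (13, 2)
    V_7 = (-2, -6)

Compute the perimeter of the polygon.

|V_1V_2| = √((4)² + (3)²) = √25 = 5
|V_2V_3| = √((0)² + (14)²) = √196 = 14
|V_3V_4| = √((13)² + (0)²) = √169 = 13
|V_4V_5| = √((8)² + (6)²) = √100 = 10
|V_5V_6| = √((-8)² + (-15)²) = √289 = 17
|V_6V_7| = √((-15)² + (-8)²) = √289 = 17
|V_7V_1| = √((-2)² + (0)²) = √4 = 2
Perimeter = 5 + 14 + 13 + 10 + 17 + 17 + 2 = 78.

78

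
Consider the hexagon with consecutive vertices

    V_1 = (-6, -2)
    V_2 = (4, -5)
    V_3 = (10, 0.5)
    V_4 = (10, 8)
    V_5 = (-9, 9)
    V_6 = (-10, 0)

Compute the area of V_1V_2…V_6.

V_1→V_2: (-6)(-5) − (4)(-2) = 38
V_2→V_3: (4)(0.5) − (10)(-5) = 52
V_3→V_4: (10)(8) − (10)(0.5) = 75
V_4→V_5: (10)(9) − (-9)(8) = 162
V_5→V_6: (-9)(0) − (-10)(9) = 90
V_6→V_1: (-10)(-2) − (-6)(0) = 20
Σ = 437
Area = |Σ|/2 = 218.5.

218.5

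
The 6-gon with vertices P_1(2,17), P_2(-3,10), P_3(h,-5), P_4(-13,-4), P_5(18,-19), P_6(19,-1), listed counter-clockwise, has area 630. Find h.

-18

Write out the shoelace sum; only the two edges meeting at P_3 involve h:
2·Area = [((-3)·(-5) − h·10) + (h·(-4) − (-13)·(-5))] + 1058
       = -14·h + 1008 = 1260
⇒ h = -18.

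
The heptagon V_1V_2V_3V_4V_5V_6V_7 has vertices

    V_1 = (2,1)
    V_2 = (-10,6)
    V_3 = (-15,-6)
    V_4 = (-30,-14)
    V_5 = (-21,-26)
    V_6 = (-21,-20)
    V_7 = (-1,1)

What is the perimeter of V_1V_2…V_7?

96

|V_1V_2| = √((-12)² + (5)²) = √169 = 13
|V_2V_3| = √((-5)² + (-12)²) = √169 = 13
|V_3V_4| = √((-15)² + (-8)²) = √289 = 17
|V_4V_5| = √((9)² + (-12)²) = √225 = 15
|V_5V_6| = √((0)² + (6)²) = √36 = 6
|V_6V_7| = √((20)² + (21)²) = √841 = 29
|V_7V_1| = √((3)² + (0)²) = √9 = 3
Perimeter = 13 + 13 + 17 + 15 + 6 + 29 + 3 = 96.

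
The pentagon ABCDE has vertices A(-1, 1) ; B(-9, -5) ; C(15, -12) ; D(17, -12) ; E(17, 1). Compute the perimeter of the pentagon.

|AB| = √((-8)² + (-6)²) = √100 = 10
|BC| = √((24)² + (-7)²) = √625 = 25
|CD| = √((2)² + (0)²) = √4 = 2
|DE| = √((0)² + (13)²) = √169 = 13
|EA| = √((-18)² + (0)²) = √324 = 18
Perimeter = 10 + 25 + 2 + 13 + 18 = 68.

68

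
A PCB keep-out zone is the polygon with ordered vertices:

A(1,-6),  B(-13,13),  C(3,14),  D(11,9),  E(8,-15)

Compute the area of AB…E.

Apply the surveyor's formula: 2A = Σ (x_i·y_{i+1} − x_{i+1}·y_i), indices taken mod 5.
Σ = (-65) + (-221) + (-127) + (-237) + (-33) = -683
Area = |Σ|/2 = 341.5.

341.5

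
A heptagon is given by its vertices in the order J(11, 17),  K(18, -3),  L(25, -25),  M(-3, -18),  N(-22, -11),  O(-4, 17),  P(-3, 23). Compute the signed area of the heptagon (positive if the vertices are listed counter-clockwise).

-1182.5

Cross-terms: -339, -375, -525, -363, -418, -41, -304  ⇒  Σ = -2365
Signed area = Σ/2 = -1182.5 (negative ⇒ clockwise traversal).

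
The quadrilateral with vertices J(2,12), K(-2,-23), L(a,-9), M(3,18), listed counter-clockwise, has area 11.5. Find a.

0

The doubled signed area Σ (x_i y_{i+1} − x_{i+1} y_i) is linear in a.
With a=0 it equals 23; the coefficient of a is 41 (from the two edges through L).
So 41·a + 23 = 2·11.5 = 23 ⇒ a = 0.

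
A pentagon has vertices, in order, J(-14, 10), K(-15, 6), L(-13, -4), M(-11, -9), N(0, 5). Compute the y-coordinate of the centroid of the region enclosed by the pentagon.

Apply the surveyor's formula. First the cross-terms c_i = x_i·y_{i+1} − x_{i+1}·y_i:
  66, 138, 73, -55, 70  ⇒  2A = 292, A = 146.
Then Σ (y_i + y_{i+1})·c_i = 1653, so ȳ = 1653 / (6·146) = 551/292.

551/292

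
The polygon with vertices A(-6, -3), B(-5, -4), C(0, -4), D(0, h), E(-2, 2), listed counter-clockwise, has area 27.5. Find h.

4

The doubled signed area Σ (x_i y_{i+1} − x_{i+1} y_i) is linear in h.
With h=0 it equals 47; the coefficient of h is 2 (from the two edges through D).
So 2·h + 47 = 2·27.5 = 55 ⇒ h = 4.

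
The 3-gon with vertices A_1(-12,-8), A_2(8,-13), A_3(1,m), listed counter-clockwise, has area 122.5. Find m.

1

Write out the shoelace sum; only the two edges meeting at A_3 involve m:
2·Area = [(8·m − 1·(-13)) + (1·(-8) − (-12)·m)] + 220
       = 20·m + 225 = 245
⇒ m = 1.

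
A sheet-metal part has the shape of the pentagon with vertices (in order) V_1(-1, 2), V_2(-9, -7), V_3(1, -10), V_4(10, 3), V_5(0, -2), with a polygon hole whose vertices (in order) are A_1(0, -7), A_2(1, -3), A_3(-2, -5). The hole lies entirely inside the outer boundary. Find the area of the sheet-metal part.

Outer boundary:
Σ = (25) + (97) + (103) + (-20) + (-2) = 203
Area = |Σ|/2 = 101.5.
Hole:
Apply the shoelace (surveyor's) formula: 2A = Σ (x_i·y_{i+1} − x_{i+1}·y_i), indices taken mod 3.
Σ = (7) + (-11) + (14) = 10
Area = |Σ|/2 = 5.
Net area = 101.5 − 5 = 96.5.

96.5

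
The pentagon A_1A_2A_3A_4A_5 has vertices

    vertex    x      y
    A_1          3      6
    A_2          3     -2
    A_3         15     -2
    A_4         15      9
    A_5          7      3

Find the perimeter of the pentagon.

|A_1A_2| = √((0)² + (-8)²) = √64 = 8
|A_2A_3| = √((12)² + (0)²) = √144 = 12
|A_3A_4| = √((0)² + (11)²) = √121 = 11
|A_4A_5| = √((-8)² + (-6)²) = √100 = 10
|A_5A_1| = √((-4)² + (3)²) = √25 = 5
Perimeter = 8 + 12 + 11 + 10 + 5 = 46.

46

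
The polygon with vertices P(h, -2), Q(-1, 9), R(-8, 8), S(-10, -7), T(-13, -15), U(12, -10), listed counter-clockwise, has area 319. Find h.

The doubled signed area Σ (x_i y_{i+1} − x_{i+1} y_i) is linear in h.
With h=0 it equals 543; the coefficient of h is 19 (from the two edges through P).
So 19·h + 543 = 2·319 = 638 ⇒ h = 5.

5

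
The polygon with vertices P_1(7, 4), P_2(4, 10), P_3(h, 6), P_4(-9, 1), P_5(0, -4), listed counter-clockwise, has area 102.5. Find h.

-1

Write out the shoelace sum; only the two edges meeting at P_3 involve h:
2·Area = [(4·6 − h·10) + (h·1 − (-9)·6)] + 118
       = -9·h + 196 = 205
⇒ h = -1.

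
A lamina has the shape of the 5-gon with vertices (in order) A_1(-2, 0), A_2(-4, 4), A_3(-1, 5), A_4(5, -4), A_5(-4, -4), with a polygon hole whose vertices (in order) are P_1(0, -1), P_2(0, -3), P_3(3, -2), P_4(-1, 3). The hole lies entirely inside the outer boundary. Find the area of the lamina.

Outer boundary:
Cross-terms: -8, -16, -21, -36, -8  ⇒  Σ = -89
Area = |Σ|/2 = 44.5.
Hole:
Apply the shoelace formula: 2A = Σ (x_i·y_{i+1} − x_{i+1}·y_i), indices taken mod 4.
Σ = (0) + (9) + (7) + (1) = 17
Area = |Σ|/2 = 8.5.
Net area = 44.5 − 8.5 = 36.

36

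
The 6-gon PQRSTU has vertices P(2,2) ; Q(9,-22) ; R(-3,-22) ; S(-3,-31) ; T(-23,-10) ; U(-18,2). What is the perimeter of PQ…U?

|PQ| = √((7)² + (-24)²) = √625 = 25
|QR| = √((-12)² + (0)²) = √144 = 12
|RS| = √((0)² + (-9)²) = √81 = 9
|ST| = √((-20)² + (21)²) = √841 = 29
|TU| = √((5)² + (12)²) = √169 = 13
|UP| = √((20)² + (0)²) = √400 = 20
Perimeter = 25 + 12 + 9 + 29 + 13 + 20 = 108.

108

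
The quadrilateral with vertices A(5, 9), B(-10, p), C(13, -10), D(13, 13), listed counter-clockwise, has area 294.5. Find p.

-6

Write out the shoelace sum; only the two edges meeting at B involve p:
2·Area = [(5·p − (-10)·9) + ((-10)·(-10) − 13·p)] + 351
       = -8·p + 541 = 589
⇒ p = -6.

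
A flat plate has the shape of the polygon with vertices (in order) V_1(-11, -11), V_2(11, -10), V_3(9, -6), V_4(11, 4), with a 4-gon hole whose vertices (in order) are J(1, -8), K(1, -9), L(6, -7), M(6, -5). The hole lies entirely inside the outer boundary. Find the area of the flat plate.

132.5

Outer boundary:
Apply Gauss's area formula: 2A = Σ (x_i·y_{i+1} − x_{i+1}·y_i), indices taken mod 4.
Σ = (231) + (24) + (102) + (-77) = 280
Area = |Σ|/2 = 140.
Hole:
Apply the shoelace (surveyor's) formula: 2A = Σ (x_i·y_{i+1} − x_{i+1}·y_i), indices taken mod 4.
J→K: (1)(-9) − (1)(-8) = -1
K→L: (1)(-7) − (6)(-9) = 47
L→M: (6)(-5) − (6)(-7) = 12
M→J: (6)(-8) − (1)(-5) = -43
Σ = 15
Area = |Σ|/2 = 7.5.
Net area = 140 − 7.5 = 132.5.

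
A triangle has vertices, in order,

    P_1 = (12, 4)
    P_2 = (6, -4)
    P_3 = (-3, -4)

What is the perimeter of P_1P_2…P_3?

36

|P_1P_2| = √((-6)² + (-8)²) = √100 = 10
|P_2P_3| = √((-9)² + (0)²) = √81 = 9
|P_3P_1| = √((15)² + (8)²) = √289 = 17
Perimeter = 10 + 9 + 17 = 36.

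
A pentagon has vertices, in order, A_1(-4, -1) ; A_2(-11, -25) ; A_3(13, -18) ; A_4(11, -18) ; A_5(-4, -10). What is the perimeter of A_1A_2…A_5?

78

|A_1A_2| = √((-7)² + (-24)²) = √625 = 25
|A_2A_3| = √((24)² + (7)²) = √625 = 25
|A_3A_4| = √((-2)² + (0)²) = √4 = 2
|A_4A_5| = √((-15)² + (8)²) = √289 = 17
|A_5A_1| = √((0)² + (9)²) = √81 = 9
Perimeter = 25 + 25 + 2 + 17 + 9 = 78.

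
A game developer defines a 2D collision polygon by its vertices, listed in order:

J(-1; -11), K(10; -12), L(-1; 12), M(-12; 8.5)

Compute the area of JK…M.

253

Σ = (122) + (108) + (135.5) + (140.5) = 506
Area = |Σ|/2 = 253.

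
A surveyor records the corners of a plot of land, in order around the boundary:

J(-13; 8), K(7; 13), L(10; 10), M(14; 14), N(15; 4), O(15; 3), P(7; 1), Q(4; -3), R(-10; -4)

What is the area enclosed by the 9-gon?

331.5

Cross-terms: -225, -60, 0, -154, -15, -6, -25, -46, -132  ⇒  Σ = -663
Area = |Σ|/2 = 331.5.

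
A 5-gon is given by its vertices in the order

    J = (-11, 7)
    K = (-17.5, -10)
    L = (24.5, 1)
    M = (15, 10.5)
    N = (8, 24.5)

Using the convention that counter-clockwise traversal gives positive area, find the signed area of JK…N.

Apply the surveyor's formula: 2A = Σ (x_i·y_{i+1} − x_{i+1}·y_i), indices taken mod 5.
Cross-terms: 232.5, 227.5, 242.25, 283.5, 325.5  ⇒  Σ = 1311.25
Signed area = Σ/2 = 655.625 (positive ⇒ counter-clockwise traversal).

655.625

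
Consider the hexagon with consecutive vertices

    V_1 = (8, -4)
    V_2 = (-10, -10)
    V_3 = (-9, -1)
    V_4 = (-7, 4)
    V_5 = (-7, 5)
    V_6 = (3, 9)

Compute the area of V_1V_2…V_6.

206

Apply Gauss's area formula: 2A = Σ (x_i·y_{i+1} − x_{i+1}·y_i), indices taken mod 6.
V_1→V_2: (8)(-10) − (-10)(-4) = -120
V_2→V_3: (-10)(-1) − (-9)(-10) = -80
V_3→V_4: (-9)(4) − (-7)(-1) = -43
V_4→V_5: (-7)(5) − (-7)(4) = -7
V_5→V_6: (-7)(9) − (3)(5) = -78
V_6→V_1: (3)(-4) − (8)(9) = -84
Σ = -412
Area = |Σ|/2 = 206.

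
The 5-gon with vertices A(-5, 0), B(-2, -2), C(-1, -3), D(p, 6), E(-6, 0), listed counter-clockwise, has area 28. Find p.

4

Write out the shoelace sum; only the two edges meeting at D involve p:
2·Area = [((-1)·6 − p·(-3)) + (p·0 − (-6)·6)] + 14
       = 3·p + 44 = 56
⇒ p = 4.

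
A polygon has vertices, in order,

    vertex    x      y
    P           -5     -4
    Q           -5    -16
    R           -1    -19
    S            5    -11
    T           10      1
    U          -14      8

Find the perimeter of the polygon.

|PQ| = √((0)² + (-12)²) = √144 = 12
|QR| = √((4)² + (-3)²) = √25 = 5
|RS| = √((6)² + (8)²) = √100 = 10
|ST| = √((5)² + (12)²) = √169 = 13
|TU| = √((-24)² + (7)²) = √625 = 25
|UP| = √((9)² + (-12)²) = √225 = 15
Perimeter = 12 + 5 + 10 + 13 + 25 + 15 = 80.

80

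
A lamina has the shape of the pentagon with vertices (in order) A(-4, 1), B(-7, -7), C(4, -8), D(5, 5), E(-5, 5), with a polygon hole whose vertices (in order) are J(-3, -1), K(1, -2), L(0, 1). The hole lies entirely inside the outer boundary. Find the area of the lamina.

116.5

Outer boundary:
Apply the surveyor's formula: 2A = Σ (x_i·y_{i+1} − x_{i+1}·y_i), indices taken mod 5.
Σ = (35) + (84) + (60) + (50) + (15) = 244
Area = |Σ|/2 = 122.
Hole:
Apply the shoelace (surveyor's) formula: 2A = Σ (x_i·y_{i+1} − x_{i+1}·y_i), indices taken mod 3.
Σ = (7) + (1) + (3) = 11
Area = |Σ|/2 = 5.5.
Net area = 122 − 5.5 = 116.5.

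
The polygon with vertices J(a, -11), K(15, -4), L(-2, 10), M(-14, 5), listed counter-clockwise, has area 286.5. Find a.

The doubled signed area Σ (x_i y_{i+1} − x_{i+1} y_i) is linear in a.
With a=0 it equals 591; the coefficient of a is -9 (from the two edges through J).
So -9·a + 591 = 2·286.5 = 573 ⇒ a = 2.

2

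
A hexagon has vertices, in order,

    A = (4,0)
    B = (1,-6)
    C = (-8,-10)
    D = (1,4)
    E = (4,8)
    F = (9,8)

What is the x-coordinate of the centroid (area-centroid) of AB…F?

67/69

Apply the surveyor's formula. First the cross-terms c_i = x_i·y_{i+1} − x_{i+1}·y_i:
  -24, -58, -22, -8, -40, -32  ⇒  2A = -184, A = -92.
Then Σ (x_i + x_{i+1})·c_i = -536, so x̄ = -536 / (6·(-92)) = 67/69.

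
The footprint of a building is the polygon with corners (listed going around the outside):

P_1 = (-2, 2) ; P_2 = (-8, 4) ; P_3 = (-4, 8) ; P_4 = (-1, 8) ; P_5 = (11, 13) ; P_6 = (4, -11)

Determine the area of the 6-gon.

Apply the shoelace formula: 2A = Σ (x_i·y_{i+1} − x_{i+1}·y_i), indices taken mod 6.
Σ = (8) + (-48) + (-24) + (-101) + (-173) + (-14) = -352
Area = |Σ|/2 = 176.

176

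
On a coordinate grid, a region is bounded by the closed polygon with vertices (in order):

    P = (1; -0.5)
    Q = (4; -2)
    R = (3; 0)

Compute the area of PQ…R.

2.25

Cross-terms: 0, 6, -1.5  ⇒  Σ = 4.5
Area = |Σ|/2 = 2.25.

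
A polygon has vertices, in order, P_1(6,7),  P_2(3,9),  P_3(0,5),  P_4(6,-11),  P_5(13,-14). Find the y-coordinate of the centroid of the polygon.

-33/14

Apply Gauss's area formula. First the cross-terms c_i = x_i·y_{i+1} − x_{i+1}·y_i:
  33, 15, -30, 59, 175  ⇒  2A = 252, A = 126.
Then Σ (y_i + y_{i+1})·c_i = -1782, so ȳ = -1782 / (6·126) = -33/14.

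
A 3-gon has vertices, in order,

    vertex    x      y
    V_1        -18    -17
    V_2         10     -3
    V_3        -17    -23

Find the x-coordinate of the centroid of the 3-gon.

-25/3

Apply the surveyor's formula. First the cross-terms c_i = x_i·y_{i+1} − x_{i+1}·y_i:
  224, -281, -125  ⇒  2A = -182, A = -91.
Then Σ (x_i + x_{i+1})·c_i = 4550, so x̄ = 4550 / (6·(-91)) = -25/3.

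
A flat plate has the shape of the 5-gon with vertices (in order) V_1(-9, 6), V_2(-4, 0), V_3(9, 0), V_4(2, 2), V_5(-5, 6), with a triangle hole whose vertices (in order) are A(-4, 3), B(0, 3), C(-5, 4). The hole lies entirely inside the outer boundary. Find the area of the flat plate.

Outer boundary:
Cross-terms: 24, 0, 18, 22, 24  ⇒  Σ = 88
Area = |Σ|/2 = 44.
Hole:
Apply Gauss's area formula: 2A = Σ (x_i·y_{i+1} − x_{i+1}·y_i), indices taken mod 3.
Σ = (-12) + (15) + (1) = 4
Area = |Σ|/2 = 2.
Net area = 44 − 2 = 42.

42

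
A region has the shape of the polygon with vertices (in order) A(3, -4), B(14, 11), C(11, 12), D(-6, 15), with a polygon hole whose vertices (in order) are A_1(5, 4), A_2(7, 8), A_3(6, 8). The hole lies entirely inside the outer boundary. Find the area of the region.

174

Outer boundary:
Apply the shoelace formula: 2A = Σ (x_i·y_{i+1} − x_{i+1}·y_i), indices taken mod 4.
Σ = (89) + (47) + (237) + (-21) = 352
Area = |Σ|/2 = 176.
Hole:
Σ = (12) + (8) + (-16) = 4
Area = |Σ|/2 = 2.
Net area = 176 − 2 = 174.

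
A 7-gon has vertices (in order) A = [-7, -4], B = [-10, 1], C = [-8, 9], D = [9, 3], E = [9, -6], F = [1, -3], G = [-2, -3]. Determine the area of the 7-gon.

Cross-terms: -47, -82, -105, -81, -21, -9, -13  ⇒  Σ = -358
Area = |Σ|/2 = 179.

179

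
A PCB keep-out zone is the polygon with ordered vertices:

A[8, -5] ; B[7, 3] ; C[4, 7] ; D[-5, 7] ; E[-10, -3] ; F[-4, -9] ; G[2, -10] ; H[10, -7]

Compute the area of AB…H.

236

Apply the surveyor's formula: 2A = Σ (x_i·y_{i+1} − x_{i+1}·y_i), indices taken mod 8.
Cross-terms: 59, 37, 63, 85, 78, 58, 86, 6  ⇒  Σ = 472
Area = |Σ|/2 = 236.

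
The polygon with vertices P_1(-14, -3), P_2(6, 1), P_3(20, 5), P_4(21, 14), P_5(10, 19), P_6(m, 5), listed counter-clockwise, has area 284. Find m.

0

The doubled signed area Σ (x_i y_{i+1} − x_{i+1} y_i) is linear in m.
With m=0 it equals 568; the coefficient of m is -22 (from the two edges through P_6).
So -22·m + 568 = 2·284 = 568 ⇒ m = 0.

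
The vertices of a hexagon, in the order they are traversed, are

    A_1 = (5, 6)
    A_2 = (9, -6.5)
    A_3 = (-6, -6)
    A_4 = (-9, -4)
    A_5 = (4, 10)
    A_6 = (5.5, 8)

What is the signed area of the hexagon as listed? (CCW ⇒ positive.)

A_1→A_2: (5)(-6.5) − (9)(6) = -86.5
A_2→A_3: (9)(-6) − (-6)(-6.5) = -93
A_3→A_4: (-6)(-4) − (-9)(-6) = -30
A_4→A_5: (-9)(10) − (4)(-4) = -74
A_5→A_6: (4)(8) − (5.5)(10) = -23
A_6→A_1: (5.5)(6) − (5)(8) = -7
Σ = -313.5
Signed area = Σ/2 = -156.75 (negative ⇒ clockwise traversal).

-156.75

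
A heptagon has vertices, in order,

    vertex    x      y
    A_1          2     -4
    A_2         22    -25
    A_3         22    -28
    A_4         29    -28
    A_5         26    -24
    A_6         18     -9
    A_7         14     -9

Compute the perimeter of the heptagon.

78

|A_1A_2| = √((20)² + (-21)²) = √841 = 29
|A_2A_3| = √((0)² + (-3)²) = √9 = 3
|A_3A_4| = √((7)² + (0)²) = √49 = 7
|A_4A_5| = √((-3)² + (4)²) = √25 = 5
|A_5A_6| = √((-8)² + (15)²) = √289 = 17
|A_6A_7| = √((-4)² + (0)²) = √16 = 4
|A_7A_1| = √((-12)² + (5)²) = √169 = 13
Perimeter = 29 + 3 + 7 + 5 + 17 + 4 + 13 = 78.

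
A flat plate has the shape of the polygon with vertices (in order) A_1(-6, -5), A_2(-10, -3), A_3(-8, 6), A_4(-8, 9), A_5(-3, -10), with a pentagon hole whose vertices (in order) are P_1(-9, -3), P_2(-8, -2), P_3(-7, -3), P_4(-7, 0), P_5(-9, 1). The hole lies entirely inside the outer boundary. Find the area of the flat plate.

Outer boundary:
Apply the surveyor's formula: 2A = Σ (x_i·y_{i+1} − x_{i+1}·y_i), indices taken mod 5.
Σ = (-32) + (-84) + (-24) + (107) + (-45) = -78
Area = |Σ|/2 = 39.
Hole:
Apply the shoelace (surveyor's) formula: 2A = Σ (x_i·y_{i+1} − x_{i+1}·y_i), indices taken mod 5.
P_1→P_2: (-9)(-2) − (-8)(-3) = -6
P_2→P_3: (-8)(-3) − (-7)(-2) = 10
P_3→P_4: (-7)(0) − (-7)(-3) = -21
P_4→P_5: (-7)(1) − (-9)(0) = -7
P_5→P_1: (-9)(-3) − (-9)(1) = 36
Σ = 12
Area = |Σ|/2 = 6.
Net area = 39 − 6 = 33.

33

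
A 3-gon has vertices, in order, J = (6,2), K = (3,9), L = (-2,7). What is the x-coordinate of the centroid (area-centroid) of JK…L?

Apply Gauss's area formula. First the cross-terms c_i = x_i·y_{i+1} − x_{i+1}·y_i:
  48, 39, -46  ⇒  2A = 41, A = 20.5.
Then Σ (x_i + x_{i+1})·c_i = 287, so x̄ = 287 / (6·20.5) = 7/3.

7/3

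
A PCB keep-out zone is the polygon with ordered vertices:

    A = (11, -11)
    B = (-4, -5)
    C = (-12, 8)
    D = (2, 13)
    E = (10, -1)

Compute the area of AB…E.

297

Apply the shoelace formula: 2A = Σ (x_i·y_{i+1} − x_{i+1}·y_i), indices taken mod 5.
Cross-terms: -99, -92, -172, -132, -99  ⇒  Σ = -594
Area = |Σ|/2 = 297.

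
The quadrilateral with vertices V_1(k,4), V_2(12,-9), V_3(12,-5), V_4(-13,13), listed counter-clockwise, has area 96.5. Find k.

-7

The doubled signed area Σ (x_i y_{i+1} − x_{i+1} y_i) is linear in k.
With k=0 it equals 39; the coefficient of k is -22 (from the two edges through V_1).
So -22·k + 39 = 2·96.5 = 193 ⇒ k = -7.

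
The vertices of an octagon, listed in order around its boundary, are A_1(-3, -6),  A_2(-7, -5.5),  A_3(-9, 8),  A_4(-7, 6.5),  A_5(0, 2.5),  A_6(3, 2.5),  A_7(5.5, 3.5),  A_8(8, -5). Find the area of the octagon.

Apply Gauss's area formula: 2A = Σ (x_i·y_{i+1} − x_{i+1}·y_i), indices taken mod 8.
Cross-terms: -25.5, -105.5, -2.5, -17.5, -7.5, -3.25, -55.5, -63  ⇒  Σ = -280.25
Area = |Σ|/2 = 140.125.

140.125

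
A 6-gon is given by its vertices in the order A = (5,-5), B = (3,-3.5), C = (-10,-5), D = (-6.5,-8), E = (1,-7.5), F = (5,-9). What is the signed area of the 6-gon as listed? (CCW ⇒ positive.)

Apply the surveyor's formula: 2A = Σ (x_i·y_{i+1} − x_{i+1}·y_i), indices taken mod 6.
A→B: (5)(-3.5) − (3)(-5) = -2.5
B→C: (3)(-5) − (-10)(-3.5) = -50
C→D: (-10)(-8) − (-6.5)(-5) = 47.5
D→E: (-6.5)(-7.5) − (1)(-8) = 56.75
E→F: (1)(-9) − (5)(-7.5) = 28.5
F→A: (5)(-5) − (5)(-9) = 20
Σ = 100.25
Signed area = Σ/2 = 50.125 (positive ⇒ counter-clockwise traversal).

50.125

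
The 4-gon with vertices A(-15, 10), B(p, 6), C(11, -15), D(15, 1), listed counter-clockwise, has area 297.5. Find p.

Write out the shoelace sum; only the two edges meeting at B involve p:
2·Area = [((-15)·6 − p·10) + (p·(-15) − 11·6)] + 401
       = -25·p + 245 = 595
⇒ p = -14.

-14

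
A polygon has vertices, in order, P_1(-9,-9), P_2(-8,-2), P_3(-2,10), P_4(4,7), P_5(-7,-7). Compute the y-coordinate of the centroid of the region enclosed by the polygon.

Apply the surveyor's formula. First the cross-terms c_i = x_i·y_{i+1} − x_{i+1}·y_i:
  -54, -84, -54, 21, 0  ⇒  2A = -171, A = -85.5.
Then Σ (y_i + y_{i+1})·c_i = -996, so ȳ = -996 / (6·(-85.5)) = 332/171.

332/171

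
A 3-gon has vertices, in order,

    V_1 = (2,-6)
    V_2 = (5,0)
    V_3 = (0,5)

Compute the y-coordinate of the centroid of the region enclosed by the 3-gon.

Apply the surveyor's formula. First the cross-terms c_i = x_i·y_{i+1} − x_{i+1}·y_i:
  30, 25, -10  ⇒  2A = 45, A = 22.5.
Then Σ (y_i + y_{i+1})·c_i = -45, so ȳ = -45 / (6·22.5) = -1/3.

-1/3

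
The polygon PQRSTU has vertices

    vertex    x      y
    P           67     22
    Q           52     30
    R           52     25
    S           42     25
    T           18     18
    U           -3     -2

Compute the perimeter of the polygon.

|PQ| = √((-15)² + (8)²) = √289 = 17
|QR| = √((0)² + (-5)²) = √25 = 5
|RS| = √((-10)² + (0)²) = √100 = 10
|ST| = √((-24)² + (-7)²) = √625 = 25
|TU| = √((-21)² + (-20)²) = √841 = 29
|UP| = √((70)² + (24)²) = √5476 = 74
Perimeter = 17 + 5 + 10 + 25 + 29 + 74 = 160.

160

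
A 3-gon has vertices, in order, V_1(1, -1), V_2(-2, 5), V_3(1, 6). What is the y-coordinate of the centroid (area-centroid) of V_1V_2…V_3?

10/3

Apply the shoelace formula. First the cross-terms c_i = x_i·y_{i+1} − x_{i+1}·y_i:
  3, -17, -7  ⇒  2A = -21, A = -10.5.
Then Σ (y_i + y_{i+1})·c_i = -210, so ȳ = -210 / (6·(-10.5)) = 10/3.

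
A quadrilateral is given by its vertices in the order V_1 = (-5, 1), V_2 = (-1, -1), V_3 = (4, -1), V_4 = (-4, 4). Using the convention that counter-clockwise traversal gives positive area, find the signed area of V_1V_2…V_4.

19.5

Apply Gauss's area formula: 2A = Σ (x_i·y_{i+1} − x_{i+1}·y_i), indices taken mod 4.
Σ = (6) + (5) + (12) + (16) = 39
Signed area = Σ/2 = 19.5 (positive ⇒ counter-clockwise traversal).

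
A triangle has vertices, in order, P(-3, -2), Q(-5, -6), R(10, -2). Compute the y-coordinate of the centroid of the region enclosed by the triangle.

Apply the surveyor's formula. First the cross-terms c_i = x_i·y_{i+1} − x_{i+1}·y_i:
  8, 70, -26  ⇒  2A = 52, A = 26.
Then Σ (y_i + y_{i+1})·c_i = -520, so ȳ = -520 / (6·26) = -10/3.

-10/3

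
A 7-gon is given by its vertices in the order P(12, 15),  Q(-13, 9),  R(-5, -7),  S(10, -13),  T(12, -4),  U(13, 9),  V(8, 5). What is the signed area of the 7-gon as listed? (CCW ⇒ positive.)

Cross-terms: 303, 136, 135, 116, 160, -7, 60  ⇒  Σ = 903
Signed area = Σ/2 = 451.5 (positive ⇒ counter-clockwise traversal).

451.5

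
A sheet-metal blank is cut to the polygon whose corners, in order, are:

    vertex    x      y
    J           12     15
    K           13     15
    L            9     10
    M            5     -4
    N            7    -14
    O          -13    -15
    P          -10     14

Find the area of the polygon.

J→K: (12)(15) − (13)(15) = -15
K→L: (13)(10) − (9)(15) = -5
L→M: (9)(-4) − (5)(10) = -86
M→N: (5)(-14) − (7)(-4) = -42
N→O: (7)(-15) − (-13)(-14) = -287
O→P: (-13)(14) − (-10)(-15) = -332
P→J: (-10)(15) − (12)(14) = -318
Σ = -1085
Area = |Σ|/2 = 542.5.

542.5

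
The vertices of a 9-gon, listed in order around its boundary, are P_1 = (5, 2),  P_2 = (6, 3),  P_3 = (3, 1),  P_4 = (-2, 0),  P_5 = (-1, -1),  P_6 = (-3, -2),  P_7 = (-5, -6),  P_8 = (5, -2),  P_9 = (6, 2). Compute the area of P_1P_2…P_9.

Apply Gauss's area formula: 2A = Σ (x_i·y_{i+1} − x_{i+1}·y_i), indices taken mod 9.
P_1→P_2: (5)(3) − (6)(2) = 3
P_2→P_3: (6)(1) − (3)(3) = -3
P_3→P_4: (3)(0) − (-2)(1) = 2
P_4→P_5: (-2)(-1) − (-1)(0) = 2
P_5→P_6: (-1)(-2) − (-3)(-1) = -1
P_6→P_7: (-3)(-6) − (-5)(-2) = 8
P_7→P_8: (-5)(-2) − (5)(-6) = 40
P_8→P_9: (5)(2) − (6)(-2) = 22
P_9→P_1: (6)(2) − (5)(2) = 2
Σ = 75
Area = |Σ|/2 = 37.5.

37.5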